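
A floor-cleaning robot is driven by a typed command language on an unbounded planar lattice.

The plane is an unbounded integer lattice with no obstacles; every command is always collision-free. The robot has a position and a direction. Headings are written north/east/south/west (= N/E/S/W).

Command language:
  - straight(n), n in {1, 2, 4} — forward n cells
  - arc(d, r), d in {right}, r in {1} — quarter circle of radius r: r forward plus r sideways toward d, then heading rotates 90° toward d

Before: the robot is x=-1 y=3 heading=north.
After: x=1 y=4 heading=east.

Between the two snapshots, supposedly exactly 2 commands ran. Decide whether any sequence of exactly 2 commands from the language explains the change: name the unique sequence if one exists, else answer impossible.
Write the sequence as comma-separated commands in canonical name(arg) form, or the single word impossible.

key: order matters: swapping arc(right, 1) and straight(1) lands elsewhere
from: x=-1 y=3 heading=north
1. arc(right, 1) → x=0 y=4 heading=east
2. straight(1) → x=1 y=4 heading=east
all 16 alternatives checked — unique.

arc(right, 1), straight(1)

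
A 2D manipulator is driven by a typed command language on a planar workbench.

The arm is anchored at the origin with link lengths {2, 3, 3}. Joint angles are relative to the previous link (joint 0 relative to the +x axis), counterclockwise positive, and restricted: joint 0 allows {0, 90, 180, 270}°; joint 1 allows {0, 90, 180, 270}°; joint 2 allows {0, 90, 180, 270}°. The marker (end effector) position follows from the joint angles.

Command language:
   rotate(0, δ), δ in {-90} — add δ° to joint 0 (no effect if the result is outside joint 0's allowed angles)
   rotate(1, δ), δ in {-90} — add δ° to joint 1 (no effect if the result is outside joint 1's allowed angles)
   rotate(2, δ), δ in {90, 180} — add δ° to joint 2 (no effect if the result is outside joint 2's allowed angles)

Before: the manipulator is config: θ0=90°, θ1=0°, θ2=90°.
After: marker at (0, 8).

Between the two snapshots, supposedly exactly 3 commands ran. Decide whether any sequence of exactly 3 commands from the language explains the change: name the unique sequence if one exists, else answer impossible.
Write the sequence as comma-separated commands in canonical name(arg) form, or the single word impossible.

rotate(2, 90), rotate(2, 90), rotate(2, 90)

begin: config: θ0=90°, θ1=0°, θ2=90°
step 1 (rotate(2, 90)): config: θ0=90°, θ1=0°, θ2=180°
step 2 (rotate(2, 90)): config: θ0=90°, θ1=0°, θ2=270°
step 3 (rotate(2, 90)): config: θ0=90°, θ1=0°, θ2=0°
uniquely the one of 64 3-step routes that fits.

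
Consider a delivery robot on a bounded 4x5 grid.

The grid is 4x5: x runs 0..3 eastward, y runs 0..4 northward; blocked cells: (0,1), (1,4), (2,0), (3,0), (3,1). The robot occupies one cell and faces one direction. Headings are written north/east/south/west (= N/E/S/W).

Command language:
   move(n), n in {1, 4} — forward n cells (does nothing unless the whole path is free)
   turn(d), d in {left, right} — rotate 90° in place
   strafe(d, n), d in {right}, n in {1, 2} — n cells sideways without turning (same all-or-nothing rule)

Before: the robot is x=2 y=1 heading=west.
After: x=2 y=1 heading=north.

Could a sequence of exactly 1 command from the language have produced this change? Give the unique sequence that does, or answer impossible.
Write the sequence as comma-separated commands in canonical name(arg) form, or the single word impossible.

key: parked at (2,1) the whole time — nothing moves the robot
begin: x=2 y=1 heading=west
step 1 (turn(right)): x=2 y=1 heading=north
all 6 alternatives checked — unique.

turn(right)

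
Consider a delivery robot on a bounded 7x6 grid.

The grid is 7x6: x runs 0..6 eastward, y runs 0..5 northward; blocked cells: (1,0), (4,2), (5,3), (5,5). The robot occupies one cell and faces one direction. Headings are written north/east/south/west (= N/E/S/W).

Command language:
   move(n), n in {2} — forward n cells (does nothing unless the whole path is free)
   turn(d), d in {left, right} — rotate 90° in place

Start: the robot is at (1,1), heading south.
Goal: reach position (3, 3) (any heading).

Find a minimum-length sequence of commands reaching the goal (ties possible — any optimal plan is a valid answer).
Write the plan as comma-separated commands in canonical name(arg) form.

turn(left), move(2), turn(left), move(2)

t0: at (1,1), heading south
step 1 (turn(left)): at (1,1), heading east
step 2 (move(2)): at (3,1), heading east
step 3 (turn(left)): at (3,1), heading north
step 4 (move(2)): at (3,3), heading north
no 3-step plan works, so 4 is optimal.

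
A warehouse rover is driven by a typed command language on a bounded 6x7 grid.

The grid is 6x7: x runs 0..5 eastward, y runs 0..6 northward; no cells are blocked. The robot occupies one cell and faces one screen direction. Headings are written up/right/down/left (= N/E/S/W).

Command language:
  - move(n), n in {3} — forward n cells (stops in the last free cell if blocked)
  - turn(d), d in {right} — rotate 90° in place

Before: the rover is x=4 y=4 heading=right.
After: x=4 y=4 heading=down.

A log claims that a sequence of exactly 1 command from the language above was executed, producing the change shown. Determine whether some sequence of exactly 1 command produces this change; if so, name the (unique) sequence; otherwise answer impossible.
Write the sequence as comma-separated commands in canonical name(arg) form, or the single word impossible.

key: (4,4) unchanged — the single command moves nothing
t0: x=4 y=4 heading=right
1. turn(right) → x=4 y=4 heading=down
no other 1-command option fits: unique.

turn(right)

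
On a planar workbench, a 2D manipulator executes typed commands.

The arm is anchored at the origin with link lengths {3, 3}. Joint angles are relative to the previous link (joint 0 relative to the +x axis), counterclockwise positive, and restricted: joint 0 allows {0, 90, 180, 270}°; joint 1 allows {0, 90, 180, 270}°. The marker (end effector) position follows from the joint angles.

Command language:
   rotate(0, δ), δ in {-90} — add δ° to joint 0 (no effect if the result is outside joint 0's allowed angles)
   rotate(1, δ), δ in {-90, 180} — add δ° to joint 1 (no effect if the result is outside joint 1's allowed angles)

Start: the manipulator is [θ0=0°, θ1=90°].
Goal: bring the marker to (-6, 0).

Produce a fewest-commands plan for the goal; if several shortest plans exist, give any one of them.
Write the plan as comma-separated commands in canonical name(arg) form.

rotate(1, -90), rotate(0, -90), rotate(0, -90)

start: [θ0=0°, θ1=90°]
1. rotate(1, -90) → [θ0=0°, θ1=0°]
2. rotate(0, -90) → [θ0=270°, θ1=0°]
3. rotate(0, -90) → [θ0=180°, θ1=0°]
no 2-step plan works, so 3 is optimal.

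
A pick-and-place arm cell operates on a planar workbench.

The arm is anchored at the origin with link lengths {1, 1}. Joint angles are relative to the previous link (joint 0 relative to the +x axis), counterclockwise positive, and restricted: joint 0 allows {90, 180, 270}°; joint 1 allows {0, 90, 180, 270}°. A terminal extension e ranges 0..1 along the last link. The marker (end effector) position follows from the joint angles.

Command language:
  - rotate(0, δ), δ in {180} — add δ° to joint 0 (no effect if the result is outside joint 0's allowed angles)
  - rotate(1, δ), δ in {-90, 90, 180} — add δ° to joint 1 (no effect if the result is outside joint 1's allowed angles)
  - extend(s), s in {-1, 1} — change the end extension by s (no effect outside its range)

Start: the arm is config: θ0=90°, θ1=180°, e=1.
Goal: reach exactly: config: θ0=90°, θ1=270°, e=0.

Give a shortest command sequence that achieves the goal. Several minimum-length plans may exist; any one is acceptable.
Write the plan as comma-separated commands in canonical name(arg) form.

start: config: θ0=90°, θ1=180°, e=1
t=1 rotate(1, 90) ⇒ config: θ0=90°, θ1=270°, e=1
t=2 extend(-1) ⇒ config: θ0=90°, θ1=270°, e=0
no 1-step plan works, so 2 is optimal.

rotate(1, 90), extend(-1)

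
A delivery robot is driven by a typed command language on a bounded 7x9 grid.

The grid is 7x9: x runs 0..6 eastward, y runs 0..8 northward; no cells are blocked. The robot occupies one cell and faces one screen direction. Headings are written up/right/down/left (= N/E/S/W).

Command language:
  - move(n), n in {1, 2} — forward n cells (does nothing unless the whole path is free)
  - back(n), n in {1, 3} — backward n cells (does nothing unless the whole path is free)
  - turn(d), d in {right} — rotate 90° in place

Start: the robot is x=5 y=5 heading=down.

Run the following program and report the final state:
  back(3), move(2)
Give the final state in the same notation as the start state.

x=5 y=6 heading=down

begin: x=5 y=5 heading=down
1. back(3) → x=5 y=8 heading=down
2. move(2) → x=5 y=6 heading=down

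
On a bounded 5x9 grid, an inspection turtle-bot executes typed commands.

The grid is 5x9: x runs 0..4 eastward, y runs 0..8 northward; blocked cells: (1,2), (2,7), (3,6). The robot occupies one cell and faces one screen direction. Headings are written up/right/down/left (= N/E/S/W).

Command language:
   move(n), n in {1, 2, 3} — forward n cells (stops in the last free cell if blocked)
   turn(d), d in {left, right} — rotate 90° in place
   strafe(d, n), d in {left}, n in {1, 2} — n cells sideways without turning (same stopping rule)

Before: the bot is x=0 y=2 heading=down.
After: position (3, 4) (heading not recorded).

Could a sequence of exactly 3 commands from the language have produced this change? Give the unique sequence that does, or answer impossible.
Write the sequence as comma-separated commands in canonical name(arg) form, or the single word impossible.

turn(left), strafe(left, 2), move(3)

key: order matters: swapping turn(left) and move(3) lands elsewhere
t0: x=0 y=2 heading=down
t=1 turn(left) ⇒ x=0 y=2 heading=right
t=2 strafe(left, 2) ⇒ x=0 y=4 heading=right
t=3 move(3) ⇒ x=3 y=4 heading=right
all 343 alternatives checked — unique.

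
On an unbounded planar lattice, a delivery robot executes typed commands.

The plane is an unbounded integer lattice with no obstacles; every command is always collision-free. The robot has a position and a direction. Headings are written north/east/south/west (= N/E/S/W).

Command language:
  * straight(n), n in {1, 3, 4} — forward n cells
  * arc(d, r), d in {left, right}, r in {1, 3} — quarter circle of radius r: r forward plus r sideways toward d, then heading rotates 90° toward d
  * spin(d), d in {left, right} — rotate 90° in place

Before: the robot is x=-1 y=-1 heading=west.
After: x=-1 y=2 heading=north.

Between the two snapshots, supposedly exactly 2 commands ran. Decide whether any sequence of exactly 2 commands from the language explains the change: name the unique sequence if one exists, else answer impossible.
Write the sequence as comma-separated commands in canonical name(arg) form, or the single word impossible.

spin(right), straight(3)

key: cell and facing (now N) both changed — the 2 commands mix motion and turning
start: x=-1 y=-1 heading=west
1. spin(right) → x=-1 y=-1 heading=north
2. straight(3) → x=-1 y=2 heading=north
uniquely the one of 81 2-step routes that fits.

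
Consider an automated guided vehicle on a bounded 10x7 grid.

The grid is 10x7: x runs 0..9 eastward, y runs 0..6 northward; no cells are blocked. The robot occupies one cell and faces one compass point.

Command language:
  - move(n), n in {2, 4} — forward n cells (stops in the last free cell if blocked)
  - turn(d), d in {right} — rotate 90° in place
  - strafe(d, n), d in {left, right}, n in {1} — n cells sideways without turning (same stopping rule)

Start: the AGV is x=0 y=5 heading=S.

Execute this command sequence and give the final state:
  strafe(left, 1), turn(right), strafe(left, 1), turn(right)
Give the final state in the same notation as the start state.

start: x=0 y=5 heading=S
t=1 strafe(left, 1) ⇒ x=1 y=5 heading=S
t=2 turn(right) ⇒ x=1 y=5 heading=W
t=3 strafe(left, 1) ⇒ x=1 y=4 heading=W
t=4 turn(right) ⇒ x=1 y=4 heading=N

x=1 y=4 heading=N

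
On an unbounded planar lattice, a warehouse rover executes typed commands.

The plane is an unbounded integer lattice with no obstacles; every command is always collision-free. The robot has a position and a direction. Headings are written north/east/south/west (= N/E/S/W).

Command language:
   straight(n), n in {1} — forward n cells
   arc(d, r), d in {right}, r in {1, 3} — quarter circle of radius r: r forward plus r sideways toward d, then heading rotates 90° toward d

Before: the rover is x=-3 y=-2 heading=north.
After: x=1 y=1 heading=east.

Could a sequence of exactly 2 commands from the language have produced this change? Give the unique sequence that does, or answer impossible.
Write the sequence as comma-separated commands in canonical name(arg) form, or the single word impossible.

key: position moved to (1,1) AND the heading swung to E — translation plus rotation needed
begin: x=-3 y=-2 heading=north
1. arc(right, 3) → x=0 y=1 heading=east
2. straight(1) → x=1 y=1 heading=east
no rival 2-sequence matches.

arc(right, 3), straight(1)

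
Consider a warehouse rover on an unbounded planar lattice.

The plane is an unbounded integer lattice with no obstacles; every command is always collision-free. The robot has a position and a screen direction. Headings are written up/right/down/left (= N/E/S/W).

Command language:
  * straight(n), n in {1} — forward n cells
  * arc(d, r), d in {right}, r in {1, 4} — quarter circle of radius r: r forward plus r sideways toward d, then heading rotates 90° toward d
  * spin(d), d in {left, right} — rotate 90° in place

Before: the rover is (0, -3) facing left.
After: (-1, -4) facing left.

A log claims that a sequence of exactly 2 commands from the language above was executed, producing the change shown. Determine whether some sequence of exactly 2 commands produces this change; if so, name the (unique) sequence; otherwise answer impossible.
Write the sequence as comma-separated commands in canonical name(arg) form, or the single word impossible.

key: running arc(right, 1) before spin(left) would end elsewhere — order is forced
initial: (0, -3) facing left
step 1 (spin(left)): (0, -3) facing down
step 2 (arc(right, 1)): (-1, -4) facing left
no other 2-command option fits: unique.

spin(left), arc(right, 1)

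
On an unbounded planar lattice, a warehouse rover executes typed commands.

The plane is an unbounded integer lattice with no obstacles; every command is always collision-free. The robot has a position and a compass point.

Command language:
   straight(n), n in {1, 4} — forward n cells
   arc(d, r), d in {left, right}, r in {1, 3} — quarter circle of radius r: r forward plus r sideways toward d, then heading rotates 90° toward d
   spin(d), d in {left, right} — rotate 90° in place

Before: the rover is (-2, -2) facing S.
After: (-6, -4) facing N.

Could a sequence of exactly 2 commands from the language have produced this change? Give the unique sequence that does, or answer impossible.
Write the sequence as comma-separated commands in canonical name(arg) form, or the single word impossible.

arc(right, 3), arc(right, 1)

key: order matters: swapping arc(right, 3) and arc(right, 1) lands elsewhere
begin: (-2, -2) facing S
t=1 arc(right, 3) ⇒ (-5, -5) facing W
t=2 arc(right, 1) ⇒ (-6, -4) facing N
all 64 alternatives checked — unique.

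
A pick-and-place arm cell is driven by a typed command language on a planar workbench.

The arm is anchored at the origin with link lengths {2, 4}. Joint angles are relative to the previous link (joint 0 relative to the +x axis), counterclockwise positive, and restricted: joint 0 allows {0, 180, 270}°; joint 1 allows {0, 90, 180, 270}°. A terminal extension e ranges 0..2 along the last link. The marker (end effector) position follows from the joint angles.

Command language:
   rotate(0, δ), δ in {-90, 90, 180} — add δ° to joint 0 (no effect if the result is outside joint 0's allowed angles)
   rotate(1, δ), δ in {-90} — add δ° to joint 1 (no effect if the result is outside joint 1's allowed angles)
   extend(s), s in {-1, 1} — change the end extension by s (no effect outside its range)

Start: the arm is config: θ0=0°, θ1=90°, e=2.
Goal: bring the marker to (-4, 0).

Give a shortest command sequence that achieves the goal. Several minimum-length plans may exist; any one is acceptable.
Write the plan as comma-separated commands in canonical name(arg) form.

start: config: θ0=0°, θ1=90°, e=2
step 1 (rotate(1, -90)): config: θ0=0°, θ1=0°, e=2
step 2 (rotate(1, -90)): config: θ0=0°, θ1=270°, e=2
step 3 (rotate(1, -90)): config: θ0=0°, θ1=180°, e=2
nothing shorter than 3 reaches the goal.

rotate(1, -90), rotate(1, -90), rotate(1, -90)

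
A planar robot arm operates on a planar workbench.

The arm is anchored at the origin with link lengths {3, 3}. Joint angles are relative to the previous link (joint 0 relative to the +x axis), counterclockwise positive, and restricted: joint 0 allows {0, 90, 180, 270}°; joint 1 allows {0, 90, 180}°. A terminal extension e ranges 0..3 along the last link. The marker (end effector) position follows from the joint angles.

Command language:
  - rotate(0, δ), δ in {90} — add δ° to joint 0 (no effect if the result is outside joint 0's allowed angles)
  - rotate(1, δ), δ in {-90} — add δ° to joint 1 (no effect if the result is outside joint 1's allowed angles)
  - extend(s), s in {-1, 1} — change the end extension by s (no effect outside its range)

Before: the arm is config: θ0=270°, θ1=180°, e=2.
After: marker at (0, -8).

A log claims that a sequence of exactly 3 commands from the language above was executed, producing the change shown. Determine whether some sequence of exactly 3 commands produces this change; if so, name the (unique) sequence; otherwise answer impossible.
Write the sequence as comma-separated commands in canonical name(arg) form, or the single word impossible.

rotate(1, -90), rotate(1, -90), rotate(1, -90)

begin: config: θ0=270°, θ1=180°, e=2
1. rotate(1, -90) → config: θ0=270°, θ1=90°, e=2
2. rotate(1, -90) → config: θ0=270°, θ1=0°, e=2
3. rotate(1, -90) → config: θ0=270°, θ1=0°, e=2
no other 3-command option fits: unique.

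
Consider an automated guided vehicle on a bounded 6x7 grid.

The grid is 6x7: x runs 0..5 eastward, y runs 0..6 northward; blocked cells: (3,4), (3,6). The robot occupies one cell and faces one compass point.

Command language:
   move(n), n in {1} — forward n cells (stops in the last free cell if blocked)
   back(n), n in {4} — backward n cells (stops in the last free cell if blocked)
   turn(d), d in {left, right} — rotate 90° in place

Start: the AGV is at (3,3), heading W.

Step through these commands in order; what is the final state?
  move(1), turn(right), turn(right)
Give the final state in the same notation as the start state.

start: at (3,3), heading W
[1] after move(1): at (2,3), heading W
[2] after turn(right): at (2,3), heading N
[3] after turn(right): at (2,3), heading E

at (2,3), heading E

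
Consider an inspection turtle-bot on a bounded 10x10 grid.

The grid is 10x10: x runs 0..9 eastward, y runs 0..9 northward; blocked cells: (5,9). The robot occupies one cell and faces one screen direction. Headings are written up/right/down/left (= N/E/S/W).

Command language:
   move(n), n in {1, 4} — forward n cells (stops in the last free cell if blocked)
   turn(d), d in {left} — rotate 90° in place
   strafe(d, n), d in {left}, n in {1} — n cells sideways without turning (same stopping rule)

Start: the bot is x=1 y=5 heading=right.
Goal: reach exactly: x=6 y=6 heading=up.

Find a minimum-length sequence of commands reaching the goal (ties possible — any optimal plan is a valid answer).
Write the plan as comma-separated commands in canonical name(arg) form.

begin: x=1 y=5 heading=right
step 1 (move(4)): x=5 y=5 heading=right
step 2 (move(1)): x=6 y=5 heading=right
step 3 (strafe(left, 1)): x=6 y=6 heading=right
step 4 (turn(left)): x=6 y=6 heading=up
nothing shorter than 4 reaches the goal.

move(4), move(1), strafe(left, 1), turn(left)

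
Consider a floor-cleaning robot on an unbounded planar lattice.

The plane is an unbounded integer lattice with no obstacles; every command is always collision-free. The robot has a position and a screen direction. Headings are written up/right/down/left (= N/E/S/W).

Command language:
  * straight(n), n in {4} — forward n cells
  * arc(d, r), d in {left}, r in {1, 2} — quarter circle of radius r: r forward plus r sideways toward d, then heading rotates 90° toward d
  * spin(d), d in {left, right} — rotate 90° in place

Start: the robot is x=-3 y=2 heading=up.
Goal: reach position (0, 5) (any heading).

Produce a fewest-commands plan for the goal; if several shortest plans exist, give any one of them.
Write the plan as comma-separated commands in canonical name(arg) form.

spin(right), arc(left, 1), spin(right), arc(left, 2)

initial: x=-3 y=2 heading=up
1. spin(right) → x=-3 y=2 heading=right
2. arc(left, 1) → x=-2 y=3 heading=up
3. spin(right) → x=-2 y=3 heading=right
4. arc(left, 2) → x=0 y=5 heading=up
no 3-step plan works, so 4 is optimal.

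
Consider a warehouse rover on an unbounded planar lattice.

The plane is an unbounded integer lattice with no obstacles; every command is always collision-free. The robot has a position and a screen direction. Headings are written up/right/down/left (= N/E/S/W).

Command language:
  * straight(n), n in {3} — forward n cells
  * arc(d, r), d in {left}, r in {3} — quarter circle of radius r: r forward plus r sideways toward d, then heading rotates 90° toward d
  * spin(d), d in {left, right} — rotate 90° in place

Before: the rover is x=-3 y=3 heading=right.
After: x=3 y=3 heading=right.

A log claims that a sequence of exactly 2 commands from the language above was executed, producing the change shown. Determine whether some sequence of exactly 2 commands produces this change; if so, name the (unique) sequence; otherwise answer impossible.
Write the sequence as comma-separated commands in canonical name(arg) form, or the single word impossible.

straight(3), straight(3)

key: heading stays E — no command in the sequence turns
begin: x=-3 y=3 heading=right
[1] after straight(3): x=0 y=3 heading=right
[2] after straight(3): x=3 y=3 heading=right
all 16 alternatives checked — unique.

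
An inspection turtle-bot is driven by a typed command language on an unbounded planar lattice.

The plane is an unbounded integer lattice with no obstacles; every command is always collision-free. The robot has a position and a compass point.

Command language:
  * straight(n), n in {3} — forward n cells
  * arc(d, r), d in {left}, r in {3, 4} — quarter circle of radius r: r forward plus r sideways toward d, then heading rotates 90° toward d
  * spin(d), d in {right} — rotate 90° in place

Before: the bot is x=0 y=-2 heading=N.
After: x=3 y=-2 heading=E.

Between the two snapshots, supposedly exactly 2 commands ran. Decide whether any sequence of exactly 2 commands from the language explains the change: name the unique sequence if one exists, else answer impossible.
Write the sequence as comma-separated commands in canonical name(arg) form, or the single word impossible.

key: position moved to (3,-2) AND the heading swung to E — translation plus rotation needed
begin: x=0 y=-2 heading=N
1. spin(right) → x=0 y=-2 heading=E
2. straight(3) → x=3 y=-2 heading=E
no rival 2-sequence matches.

spin(right), straight(3)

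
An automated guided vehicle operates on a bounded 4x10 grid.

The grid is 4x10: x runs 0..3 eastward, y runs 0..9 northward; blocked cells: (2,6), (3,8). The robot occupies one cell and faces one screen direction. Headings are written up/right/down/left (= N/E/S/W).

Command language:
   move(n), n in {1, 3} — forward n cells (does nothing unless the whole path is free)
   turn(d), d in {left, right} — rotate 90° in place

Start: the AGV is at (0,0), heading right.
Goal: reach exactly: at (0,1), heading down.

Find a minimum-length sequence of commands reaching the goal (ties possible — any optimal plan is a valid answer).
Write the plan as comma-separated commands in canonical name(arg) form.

begin: at (0,0), heading right
t=1 turn(left) ⇒ at (0,0), heading up
t=2 move(1) ⇒ at (0,1), heading up
t=3 turn(left) ⇒ at (0,1), heading left
t=4 turn(left) ⇒ at (0,1), heading down
nothing shorter than 4 reaches the goal.

turn(left), move(1), turn(left), turn(left)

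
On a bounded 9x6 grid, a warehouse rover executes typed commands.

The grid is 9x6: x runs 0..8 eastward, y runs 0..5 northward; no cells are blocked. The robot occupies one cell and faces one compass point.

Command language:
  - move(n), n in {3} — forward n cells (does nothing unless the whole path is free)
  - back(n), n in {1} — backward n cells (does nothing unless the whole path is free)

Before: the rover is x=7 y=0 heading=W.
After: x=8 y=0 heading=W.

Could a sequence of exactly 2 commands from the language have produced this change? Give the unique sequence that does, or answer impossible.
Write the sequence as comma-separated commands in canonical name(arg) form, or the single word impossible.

back(1), back(1)

key: heading stays W — no command in the sequence turns
start: x=7 y=0 heading=W
t=1 back(1) ⇒ x=8 y=0 heading=W
t=2 back(1) ⇒ x=8 y=0 heading=W
uniquely the one of 4 2-step routes that fits.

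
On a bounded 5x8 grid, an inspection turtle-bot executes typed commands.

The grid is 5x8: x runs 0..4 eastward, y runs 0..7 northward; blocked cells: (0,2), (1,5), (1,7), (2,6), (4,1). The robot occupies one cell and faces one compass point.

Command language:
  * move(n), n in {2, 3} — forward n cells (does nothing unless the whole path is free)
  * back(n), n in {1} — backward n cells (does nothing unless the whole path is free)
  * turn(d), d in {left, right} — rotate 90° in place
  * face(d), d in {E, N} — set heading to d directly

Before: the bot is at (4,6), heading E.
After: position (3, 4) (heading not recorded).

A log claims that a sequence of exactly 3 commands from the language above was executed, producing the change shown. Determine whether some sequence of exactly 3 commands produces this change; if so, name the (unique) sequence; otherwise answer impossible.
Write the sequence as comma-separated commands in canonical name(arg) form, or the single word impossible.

key: order matters: swapping back(1) and move(2) lands elsewhere
t0: at (4,6), heading E
1. back(1) → at (3,6), heading E
2. turn(right) → at (3,6), heading S
3. move(2) → at (3,4), heading S
uniquely the one of 343 3-step routes that fits.

back(1), turn(right), move(2)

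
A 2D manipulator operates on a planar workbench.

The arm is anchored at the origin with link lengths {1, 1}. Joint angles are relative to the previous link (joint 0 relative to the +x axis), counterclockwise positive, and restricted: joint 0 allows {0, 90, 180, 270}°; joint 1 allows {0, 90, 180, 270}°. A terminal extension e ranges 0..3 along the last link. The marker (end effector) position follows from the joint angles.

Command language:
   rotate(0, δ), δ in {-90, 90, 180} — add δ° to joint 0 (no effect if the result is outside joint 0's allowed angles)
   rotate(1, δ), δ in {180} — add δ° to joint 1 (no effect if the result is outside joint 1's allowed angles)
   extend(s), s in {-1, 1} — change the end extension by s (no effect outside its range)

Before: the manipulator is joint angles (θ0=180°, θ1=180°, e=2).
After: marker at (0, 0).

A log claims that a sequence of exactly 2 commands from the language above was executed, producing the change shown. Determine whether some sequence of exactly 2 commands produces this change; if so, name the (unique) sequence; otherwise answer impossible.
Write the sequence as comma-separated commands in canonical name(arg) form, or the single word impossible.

t0: joint angles (θ0=180°, θ1=180°, e=2)
[1] after extend(-1): joint angles (θ0=180°, θ1=180°, e=1)
[2] after extend(-1): joint angles (θ0=180°, θ1=180°, e=0)
uniquely the one of 36 2-step routes that fits.

extend(-1), extend(-1)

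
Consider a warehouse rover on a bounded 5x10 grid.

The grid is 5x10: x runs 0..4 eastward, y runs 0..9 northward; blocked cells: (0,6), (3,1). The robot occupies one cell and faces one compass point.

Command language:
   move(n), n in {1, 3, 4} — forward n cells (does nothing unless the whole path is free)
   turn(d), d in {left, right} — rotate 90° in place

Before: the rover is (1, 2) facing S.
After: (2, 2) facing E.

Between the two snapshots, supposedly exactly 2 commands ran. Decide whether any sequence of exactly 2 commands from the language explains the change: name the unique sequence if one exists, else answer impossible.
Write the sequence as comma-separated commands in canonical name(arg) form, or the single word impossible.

turn(left), move(1)

key: cell and facing (now E) both changed — the 2 commands mix motion and turning
start: (1, 2) facing S
step 1 (turn(left)): (1, 2) facing E
step 2 (move(1)): (2, 2) facing E
uniquely the one of 25 2-step routes that fits.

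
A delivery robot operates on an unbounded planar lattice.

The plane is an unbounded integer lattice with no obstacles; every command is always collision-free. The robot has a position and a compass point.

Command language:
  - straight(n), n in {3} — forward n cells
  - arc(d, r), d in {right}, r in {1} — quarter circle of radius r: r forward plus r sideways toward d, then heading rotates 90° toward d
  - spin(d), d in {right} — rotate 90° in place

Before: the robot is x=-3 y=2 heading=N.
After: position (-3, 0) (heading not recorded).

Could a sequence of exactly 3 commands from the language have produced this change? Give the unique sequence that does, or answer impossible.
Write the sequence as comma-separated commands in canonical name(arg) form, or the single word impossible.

spin(right), arc(right, 1), arc(right, 1)

key: running arc(right, 1) before spin(right) would end elsewhere — order is forced
t0: x=-3 y=2 heading=N
step 1 (spin(right)): x=-3 y=2 heading=E
step 2 (arc(right, 1)): x=-2 y=1 heading=S
step 3 (arc(right, 1)): x=-3 y=0 heading=W
no other 3-command option fits: unique.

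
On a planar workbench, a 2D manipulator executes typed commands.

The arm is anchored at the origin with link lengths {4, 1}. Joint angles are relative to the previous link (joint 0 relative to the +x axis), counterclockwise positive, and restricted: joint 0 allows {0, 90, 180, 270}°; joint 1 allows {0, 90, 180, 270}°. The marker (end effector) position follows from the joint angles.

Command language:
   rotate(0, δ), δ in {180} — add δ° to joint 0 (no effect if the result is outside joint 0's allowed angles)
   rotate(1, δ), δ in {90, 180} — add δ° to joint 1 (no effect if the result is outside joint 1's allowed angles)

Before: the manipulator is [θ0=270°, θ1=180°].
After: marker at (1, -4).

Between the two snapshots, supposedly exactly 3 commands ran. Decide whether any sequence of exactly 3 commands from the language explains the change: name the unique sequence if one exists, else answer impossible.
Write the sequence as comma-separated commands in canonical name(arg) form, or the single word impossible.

rotate(1, 90), rotate(1, 90), rotate(1, 90)

start: [θ0=270°, θ1=180°]
[1] after rotate(1, 90): [θ0=270°, θ1=270°]
[2] after rotate(1, 90): [θ0=270°, θ1=0°]
[3] after rotate(1, 90): [θ0=270°, θ1=90°]
no other 3-command option fits: unique.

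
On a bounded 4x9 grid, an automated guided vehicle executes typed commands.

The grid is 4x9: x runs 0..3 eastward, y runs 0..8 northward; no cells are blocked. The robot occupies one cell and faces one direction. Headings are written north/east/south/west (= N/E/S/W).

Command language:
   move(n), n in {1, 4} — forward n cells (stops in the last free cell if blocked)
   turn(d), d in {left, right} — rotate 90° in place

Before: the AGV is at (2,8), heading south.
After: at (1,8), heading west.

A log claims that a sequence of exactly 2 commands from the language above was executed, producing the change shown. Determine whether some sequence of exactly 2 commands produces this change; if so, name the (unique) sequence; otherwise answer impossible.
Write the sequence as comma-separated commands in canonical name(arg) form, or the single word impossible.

key: order matters: swapping turn(right) and move(1) lands elsewhere
from: at (2,8), heading south
t=1 turn(right) ⇒ at (2,8), heading west
t=2 move(1) ⇒ at (1,8), heading west
no other 2-command option fits: unique.

turn(right), move(1)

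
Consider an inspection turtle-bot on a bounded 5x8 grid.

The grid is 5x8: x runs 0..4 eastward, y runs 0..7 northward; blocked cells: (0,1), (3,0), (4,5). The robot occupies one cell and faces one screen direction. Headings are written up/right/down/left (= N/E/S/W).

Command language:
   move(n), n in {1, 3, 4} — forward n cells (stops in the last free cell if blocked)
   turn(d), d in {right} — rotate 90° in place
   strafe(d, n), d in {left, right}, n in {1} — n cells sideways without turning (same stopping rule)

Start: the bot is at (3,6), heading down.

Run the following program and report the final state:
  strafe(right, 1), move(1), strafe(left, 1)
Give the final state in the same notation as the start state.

at (3,5), heading down

t0: at (3,6), heading down
[1] after strafe(right, 1): at (2,6), heading down
[2] after move(1): at (2,5), heading down
[3] after strafe(left, 1): at (3,5), heading down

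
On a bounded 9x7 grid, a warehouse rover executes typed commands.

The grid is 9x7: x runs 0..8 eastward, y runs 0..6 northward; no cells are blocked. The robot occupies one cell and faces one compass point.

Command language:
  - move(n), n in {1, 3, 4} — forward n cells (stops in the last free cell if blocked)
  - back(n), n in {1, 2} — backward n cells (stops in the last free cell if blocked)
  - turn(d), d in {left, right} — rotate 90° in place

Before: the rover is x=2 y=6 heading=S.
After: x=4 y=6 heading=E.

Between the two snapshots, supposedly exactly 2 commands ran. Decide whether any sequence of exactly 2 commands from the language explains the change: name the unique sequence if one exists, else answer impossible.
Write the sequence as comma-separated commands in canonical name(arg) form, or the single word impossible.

checked all 2-command options: none fits.

impossible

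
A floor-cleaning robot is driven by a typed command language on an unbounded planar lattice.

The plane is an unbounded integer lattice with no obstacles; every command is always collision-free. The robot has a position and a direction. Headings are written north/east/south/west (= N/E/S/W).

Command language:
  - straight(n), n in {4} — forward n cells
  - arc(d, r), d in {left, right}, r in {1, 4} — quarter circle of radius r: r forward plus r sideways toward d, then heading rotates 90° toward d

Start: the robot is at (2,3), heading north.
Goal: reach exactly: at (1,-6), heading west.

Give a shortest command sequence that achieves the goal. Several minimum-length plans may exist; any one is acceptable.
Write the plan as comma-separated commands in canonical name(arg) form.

begin: at (2,3), heading north
step 1 (arc(left, 1)): at (1,4), heading west
step 2 (arc(left, 1)): at (0,3), heading south
step 3 (arc(left, 1)): at (1,2), heading east
step 4 (arc(right, 4)): at (5,-2), heading south
step 5 (arc(right, 4)): at (1,-6), heading west
no 4-step plan works, so 5 is optimal.

arc(left, 1), arc(left, 1), arc(left, 1), arc(right, 4), arc(right, 4)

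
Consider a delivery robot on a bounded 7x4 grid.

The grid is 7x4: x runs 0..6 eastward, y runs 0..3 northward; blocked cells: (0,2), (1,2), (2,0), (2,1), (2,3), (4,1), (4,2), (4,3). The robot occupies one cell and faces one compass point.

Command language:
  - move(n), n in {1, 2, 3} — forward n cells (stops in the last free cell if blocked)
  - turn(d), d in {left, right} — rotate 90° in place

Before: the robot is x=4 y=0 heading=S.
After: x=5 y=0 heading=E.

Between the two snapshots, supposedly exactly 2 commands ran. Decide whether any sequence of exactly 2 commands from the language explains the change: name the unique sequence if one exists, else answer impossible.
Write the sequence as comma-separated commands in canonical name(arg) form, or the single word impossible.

turn(left), move(1)

key: cell and facing (now E) both changed — the 2 commands mix motion and turning
start: x=4 y=0 heading=S
1. turn(left) → x=4 y=0 heading=E
2. move(1) → x=5 y=0 heading=E
no rival 2-sequence matches.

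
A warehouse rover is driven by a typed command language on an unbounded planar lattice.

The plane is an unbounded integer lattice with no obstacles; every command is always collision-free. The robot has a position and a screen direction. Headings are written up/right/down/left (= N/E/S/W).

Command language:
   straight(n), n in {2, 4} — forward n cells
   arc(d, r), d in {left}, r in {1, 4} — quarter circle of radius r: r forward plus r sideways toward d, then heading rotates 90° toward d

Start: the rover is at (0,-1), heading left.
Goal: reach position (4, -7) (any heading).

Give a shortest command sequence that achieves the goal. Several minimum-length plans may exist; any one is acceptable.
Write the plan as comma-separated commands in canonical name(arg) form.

arc(left, 1), straight(2), arc(left, 4), arc(left, 1)

from: at (0,-1), heading left
t=1 arc(left, 1) ⇒ at (-1,-2), heading down
t=2 straight(2) ⇒ at (-1,-4), heading down
t=3 arc(left, 4) ⇒ at (3,-8), heading right
t=4 arc(left, 1) ⇒ at (4,-7), heading up
nothing shorter than 4 reaches the goal.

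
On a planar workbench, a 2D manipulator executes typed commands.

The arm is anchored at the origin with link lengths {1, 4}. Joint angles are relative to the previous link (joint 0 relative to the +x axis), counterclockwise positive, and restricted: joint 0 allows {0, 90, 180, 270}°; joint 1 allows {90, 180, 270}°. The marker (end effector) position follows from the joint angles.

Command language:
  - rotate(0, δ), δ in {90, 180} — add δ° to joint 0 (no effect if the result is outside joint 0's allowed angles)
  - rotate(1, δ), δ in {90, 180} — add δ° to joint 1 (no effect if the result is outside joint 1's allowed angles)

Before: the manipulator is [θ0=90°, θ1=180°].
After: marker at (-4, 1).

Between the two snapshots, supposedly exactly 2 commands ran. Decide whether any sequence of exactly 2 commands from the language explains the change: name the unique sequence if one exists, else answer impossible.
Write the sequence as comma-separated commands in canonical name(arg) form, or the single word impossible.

rotate(1, 90), rotate(1, 180)

key: order matters: swapping rotate(1, 90) and rotate(1, 180) lands elsewhere
begin: [θ0=90°, θ1=180°]
t=1 rotate(1, 90) ⇒ [θ0=90°, θ1=270°]
t=2 rotate(1, 180) ⇒ [θ0=90°, θ1=90°]
all 16 alternatives checked — unique.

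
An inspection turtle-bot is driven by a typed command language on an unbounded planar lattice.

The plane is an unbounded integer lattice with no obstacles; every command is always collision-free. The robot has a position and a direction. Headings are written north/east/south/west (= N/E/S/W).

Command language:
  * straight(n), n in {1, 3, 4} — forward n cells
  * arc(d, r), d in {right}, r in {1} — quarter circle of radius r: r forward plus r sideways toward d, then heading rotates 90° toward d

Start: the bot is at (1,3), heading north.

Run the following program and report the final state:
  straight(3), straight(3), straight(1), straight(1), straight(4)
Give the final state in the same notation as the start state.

begin: at (1,3), heading north
1. straight(3) → at (1,6), heading north
2. straight(3) → at (1,9), heading north
3. straight(1) → at (1,10), heading north
4. straight(1) → at (1,11), heading north
5. straight(4) → at (1,15), heading north

at (1,15), heading north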